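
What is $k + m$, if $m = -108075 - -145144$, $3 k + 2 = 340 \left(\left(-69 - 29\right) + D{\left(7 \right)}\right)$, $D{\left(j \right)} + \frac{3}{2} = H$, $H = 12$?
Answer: $\frac{81455}{3} \approx 27152.0$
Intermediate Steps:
$D{\left(j \right)} = \frac{21}{2}$ ($D{\left(j \right)} = - \frac{3}{2} + 12 = \frac{21}{2}$)
$k = - \frac{29752}{3}$ ($k = - \frac{2}{3} + \frac{340 \left(\left(-69 - 29\right) + \frac{21}{2}\right)}{3} = - \frac{2}{3} + \frac{340 \left(-98 + \frac{21}{2}\right)}{3} = - \frac{2}{3} + \frac{340 \left(- \frac{175}{2}\right)}{3} = - \frac{2}{3} + \frac{1}{3} \left(-29750\right) = - \frac{2}{3} - \frac{29750}{3} = - \frac{29752}{3} \approx -9917.3$)
$m = 37069$ ($m = -108075 + 145144 = 37069$)
$k + m = - \frac{29752}{3} + 37069 = \frac{81455}{3}$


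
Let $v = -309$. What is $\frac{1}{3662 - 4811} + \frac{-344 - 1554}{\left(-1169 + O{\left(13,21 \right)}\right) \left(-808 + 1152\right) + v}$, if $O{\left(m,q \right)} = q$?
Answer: $\frac{1785581}{454108929} \approx 0.0039321$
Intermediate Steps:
$\frac{1}{3662 - 4811} + \frac{-344 - 1554}{\left(-1169 + O{\left(13,21 \right)}\right) \left(-808 + 1152\right) + v} = \frac{1}{3662 - 4811} + \frac{-344 - 1554}{\left(-1169 + 21\right) \left(-808 + 1152\right) - 309} = \frac{1}{-1149} - \frac{1898}{\left(-1148\right) 344 - 309} = - \frac{1}{1149} - \frac{1898}{-394912 - 309} = - \frac{1}{1149} - \frac{1898}{-395221} = - \frac{1}{1149} - - \frac{1898}{395221} = - \frac{1}{1149} + \frac{1898}{395221} = \frac{1785581}{454108929}$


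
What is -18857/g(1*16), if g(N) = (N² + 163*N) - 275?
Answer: -18857/2589 ≈ -7.2835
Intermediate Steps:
g(N) = -275 + N² + 163*N
-18857/g(1*16) = -18857/(-275 + (1*16)² + 163*(1*16)) = -18857/(-275 + 16² + 163*16) = -18857/(-275 + 256 + 2608) = -18857/2589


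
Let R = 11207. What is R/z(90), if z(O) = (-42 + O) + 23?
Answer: 11207/71 ≈ 157.84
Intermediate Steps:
z(O) = -19 + O
R/z(90) = 11207/(-19 + 90) = 11207/71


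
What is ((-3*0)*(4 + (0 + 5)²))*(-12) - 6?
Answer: -6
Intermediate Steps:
((-3*0)*(4 + (0 + 5)²))*(-12) - 6 = (0*(4 + 5²))*(-12) - 6 = (0*(4 + 25))*(-12) - 6 = (0*29)*(-12) - 6 = 0*(-12) - 6 = 0 - 6 = -6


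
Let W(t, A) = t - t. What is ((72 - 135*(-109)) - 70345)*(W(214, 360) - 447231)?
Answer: 24847259898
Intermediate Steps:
W(t, A) = 0
((72 - 135*(-109)) - 70345)*(W(214, 360) - 447231) = ((72 - 135*(-109)) - 70345)*(0 - 447231) = ((72 + 14715) - 70345)*(-447231) = (14787 - 70345)*(-447231) = -55558*(-447231) = 24847259898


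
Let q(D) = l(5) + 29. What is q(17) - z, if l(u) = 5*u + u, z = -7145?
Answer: 7204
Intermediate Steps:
l(u) = 6*u
q(D) = 59 (q(D) = 6*5 + 29 = 30 + 29 = 59)
q(17) - z = 59 - 1*(-7145) = 59 + 7145 = 7204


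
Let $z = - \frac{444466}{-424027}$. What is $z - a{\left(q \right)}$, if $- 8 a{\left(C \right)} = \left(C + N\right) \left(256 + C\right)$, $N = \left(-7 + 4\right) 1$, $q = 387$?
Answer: $\frac{13087613794}{424027} \approx 30865.0$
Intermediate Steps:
$z = \frac{444466}{424027}$ ($z = \left(-444466\right) \left(- \frac{1}{424027}\right) = \frac{444466}{424027} \approx 1.0482$)
$N = -3$ ($N = \left(-3\right) 1 = -3$)
$a{\left(C \right)} = - \frac{\left(-3 + C\right) \left(256 + C\right)}{8}$ ($a{\left(C \right)} = - \frac{\left(C - 3\right) \left(256 + C\right)}{8} = - \frac{\left(-3 + C\right) \left(256 + C\right)}{8}$)
$z - a{\left(q \right)} = \frac{444466}{424027} - \left(96 - \frac{97911}{8} - \frac{387^{2}}{8}\right) = \frac{444466}{424027} - \left(96 - \frac{97911}{8} - \frac{149769}{8}\right) = \frac{444466}{424027} - -30864 = \frac{444466}{424027} + 30864 = \frac{13087613794}{424027}$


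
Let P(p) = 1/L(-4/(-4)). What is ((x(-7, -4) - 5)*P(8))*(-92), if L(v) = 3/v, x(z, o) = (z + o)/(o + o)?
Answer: 667/6 ≈ 111.17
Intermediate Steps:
x(z, o) = (o + z)/(2*o) (x(z, o) = (o + z)/((2*o)) = (o + z)*(1/(2*o)) = (o + z)/(2*o))
P(p) = 1/3 (P(p) = 1/(3/((-4/(-4)))) = 1/(3/((-4*(-1/4)))) = 1/(3/1) = 1/(3*1) = 1/3)
((x(-7, -4) - 5)*P(8))*(-92) = (((1/2)*(-4 - 7)/(-4) - 5)*(1/3))*(-92) = (((1/2)*(-1/4)*(-11) - 1*5)*(1/3))*(-92) = ((11/8 - 5)*(1/3))*(-92) = -29/8*1/3*(-92) = -29/24*(-92) = 667/6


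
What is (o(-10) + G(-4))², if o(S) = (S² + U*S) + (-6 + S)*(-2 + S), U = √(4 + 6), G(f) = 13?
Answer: 94025 - 6100*√10 ≈ 74735.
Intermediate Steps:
U = √10 ≈ 3.1623
o(S) = S² + S*√10 + (-6 + S)*(-2 + S) (o(S) = (S² + √10*S) + (-6 + S)*(-2 + S) = (S² + S*√10) + (-6 + S)*(-2 + S) = S² + S*√10 + (-6 + S)*(-2 + S))
(o(-10) + G(-4))² = ((12 - 8*(-10) + 2*(-10)² - 10*√10) + 13)² = ((12 + 80 + 2*100 - 10*√10) + 13)² = ((12 + 80 + 200 - 10*√10) + 13)² = ((292 - 10*√10) + 13)² = (305 - 10*√10)²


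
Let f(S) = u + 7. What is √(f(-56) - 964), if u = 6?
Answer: I*√951 ≈ 30.838*I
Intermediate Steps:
f(S) = 13 (f(S) = 6 + 7 = 13)
√(f(-56) - 964) = √(13 - 964) = √(-951) = I*√951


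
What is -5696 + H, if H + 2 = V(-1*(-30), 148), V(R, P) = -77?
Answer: -5775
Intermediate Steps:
H = -79 (H = -2 - 77 = -79)
-5696 + H = -5696 - 79 = -5775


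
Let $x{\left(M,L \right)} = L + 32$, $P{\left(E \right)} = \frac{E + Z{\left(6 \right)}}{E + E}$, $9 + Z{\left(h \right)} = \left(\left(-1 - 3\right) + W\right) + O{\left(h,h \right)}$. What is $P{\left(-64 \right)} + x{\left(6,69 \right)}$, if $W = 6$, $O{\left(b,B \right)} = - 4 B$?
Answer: $\frac{13023}{128} \approx 101.74$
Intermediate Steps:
$Z{\left(h \right)} = -7 - 4 h$ ($Z{\left(h \right)} = -9 - \left(-2 + 4 h\right) = -7 - 4 h$)
$P{\left(E \right)} = \frac{-31 + E}{2 E}$ ($P{\left(E \right)} = \frac{E - 31}{E + E} = \frac{E - 31}{2 E} = \left(E - 31\right) \frac{1}{2 E} = \left(-31 + E\right) \frac{1}{2 E} = \frac{-31 + E}{2 E}$)
$x{\left(M,L \right)} = 32 + L$
$P{\left(-64 \right)} + x{\left(6,69 \right)} = \frac{-31 - 64}{2 \left(-64\right)} + \left(32 + 69\right) = \frac{1}{2} \left(- \frac{1}{64}\right) \left(-95\right) + 101 = \frac{95}{128} + 101 = \frac{13023}{128}$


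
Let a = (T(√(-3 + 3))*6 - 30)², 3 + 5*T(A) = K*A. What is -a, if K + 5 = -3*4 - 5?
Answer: -28224/25 ≈ -1129.0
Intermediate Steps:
K = -22 (K = -5 + (-3*4 - 5) = -5 + (-12 - 5) = -5 - 17 = -22)
T(A) = -⅗ - 22*A/5 (T(A) = -⅗ + (-22*A)/5 = -⅗ - 22*A/5)
a = 28224/25 (a = ((-⅗ - 22*√(-3 + 3)/5)*6 - 30)² = ((-⅗ - 22*√0/5)*6 - 30)² = ((-⅗ - 22/5*0)*6 - 30)² = ((-⅗ + 0)*6 - 30)² = (-⅗*6 - 30)² = (-18/5 - 30)² = (-168/5)² = 28224/25 ≈ 1129.0)
-a = -1*28224/25 = -28224/25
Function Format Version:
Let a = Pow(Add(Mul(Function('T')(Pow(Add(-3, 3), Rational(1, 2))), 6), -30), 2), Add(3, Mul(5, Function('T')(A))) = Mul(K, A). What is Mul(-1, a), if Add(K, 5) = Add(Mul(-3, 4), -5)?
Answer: Rational(-28224, 25) ≈ -1129.0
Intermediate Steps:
K = -22 (K = Add(-5, Add(Mul(-3, 4), -5)) = Add(-5, Add(-12, -5)) = Add(-5, -17) = -22)
Function('T')(A) = Add(Rational(-3, 5), Mul(Rational(-22, 5), A)) (Function('T')(A) = Add(Rational(-3, 5), Mul(Rational(1, 5), Mul(-22, A))) = Add(Rational(-3, 5), Mul(Rational(-22, 5), A)))
a = Rational(28224, 25) (a = Pow(Add(Mul(Add(Rational(-3, 5), Mul(Rational(-22, 5), Pow(Add(-3, 3), Rational(1, 2)))), 6), -30), 2) = Pow(Add(Mul(Add(Rational(-3, 5), Mul(Rational(-22, 5), Pow(0, Rational(1, 2)))), 6), -30), 2) = Pow(Add(Mul(Add(Rational(-3, 5), Mul(Rational(-22, 5), 0)), 6), -30), 2) = Pow(Add(Mul(Add(Rational(-3, 5), 0), 6), -30), 2) = Pow(Add(Mul(Rational(-3, 5), 6), -30), 2) = Pow(Add(Rational(-18, 5), -30), 2) = Pow(Rational(-168, 5), 2) = Rational(28224, 25) ≈ 1129.0)
Mul(-1, a) = Mul(-1, Rational(28224, 25)) = Rational(-28224, 25)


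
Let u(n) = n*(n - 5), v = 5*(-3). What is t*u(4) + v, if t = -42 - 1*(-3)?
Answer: 141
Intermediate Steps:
v = -15
t = -39 (t = -42 + 3 = -39)
u(n) = n*(-5 + n)
t*u(4) + v = -156*(-5 + 4) - 15 = -156*(-1) - 15 = -39*(-4) - 15 = 156 - 15 = 141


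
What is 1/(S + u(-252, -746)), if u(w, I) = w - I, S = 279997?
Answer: 1/280491 ≈ 3.5652e-6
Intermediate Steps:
1/(S + u(-252, -746)) = 1/(279997 + (-252 - 1*(-746))) = 1/(279997 + (-252 + 746)) = 1/(279997 + 494) = 1/280491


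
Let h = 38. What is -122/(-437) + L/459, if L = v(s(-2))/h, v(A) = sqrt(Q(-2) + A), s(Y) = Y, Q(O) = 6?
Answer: 56021/200583 ≈ 0.27929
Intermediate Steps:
v(A) = sqrt(6 + A)
L = 1/19 (L = sqrt(6 - 2)/38 = sqrt(4)*(1/38) = 2*(1/38) = 1/19 ≈ 0.052632)
-122/(-437) + L/459 = -122/(-437) + (1/19)/459 = -122*(-1/437) + (1/19)*(1/459) = 122/437 + 1/8721 = 56021/200583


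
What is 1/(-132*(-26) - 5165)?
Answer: -1/1733 ≈ -0.00057703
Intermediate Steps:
1/(-132*(-26) - 5165) = 1/(3432 - 5165) = 1/(-1733) = -1/1733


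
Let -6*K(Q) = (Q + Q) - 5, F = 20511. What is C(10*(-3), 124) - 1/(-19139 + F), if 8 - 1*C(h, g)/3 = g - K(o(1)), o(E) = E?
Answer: -475399/1372 ≈ -346.50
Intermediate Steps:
K(Q) = 5/6 - Q/3 (K(Q) = -((Q + Q) - 5)/6 = -(2*Q - 5)/6 = -(-5 + 2*Q)/6 = 5/6 - Q/3)
C(h, g) = 51/2 - 3*g (C(h, g) = 24 - 3*(g - (5/6 - 1/3*1)) = 24 - 3*(g - (5/6 - 1/3)) = 24 - 3*(g - 1*1/2) = 24 - 3*(g - 1/2) = 24 - 3*(-1/2 + g) = 24 + (3/2 - 3*g) = 51/2 - 3*g)
C(10*(-3), 124) - 1/(-19139 + F) = (51/2 - 3*124) - 1/(-19139 + 20511) = (51/2 - 372) - 1/1372 = -693/2 - 1*1/1372 = -693/2 - 1/1372 = -475399/1372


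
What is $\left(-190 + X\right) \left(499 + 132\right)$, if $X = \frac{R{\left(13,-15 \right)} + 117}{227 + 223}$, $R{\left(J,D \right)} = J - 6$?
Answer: $- \frac{26936128}{225} \approx -1.1972 \cdot 10^{5}$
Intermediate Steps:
$R{\left(J,D \right)} = -6 + J$
$X = \frac{62}{225}$ ($X = \frac{\left(-6 + 13\right) + 117}{227 + 223} = \frac{7 + 117}{450} = 124 \cdot \frac{1}{450} = \frac{62}{225} \approx 0.27556$)
$\left(-190 + X\right) \left(499 + 132\right) = \left(-190 + \frac{62}{225}\right) \left(499 + 132\right) = \left(- \frac{42688}{225}\right) 631 = - \frac{26936128}{225}$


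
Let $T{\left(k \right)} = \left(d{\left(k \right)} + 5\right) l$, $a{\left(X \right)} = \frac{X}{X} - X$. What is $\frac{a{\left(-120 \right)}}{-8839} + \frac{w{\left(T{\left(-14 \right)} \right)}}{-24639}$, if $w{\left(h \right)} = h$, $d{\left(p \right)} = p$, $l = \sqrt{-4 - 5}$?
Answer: $- \frac{121}{8839} + \frac{9 i}{8213} \approx -0.013689 + 0.0010958 i$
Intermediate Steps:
$a{\left(X \right)} = 1 - X$
$l = 3 i$ ($l = \sqrt{-9} = 3 i \approx 3.0 i$)
$T{\left(k \right)} = 3 i \left(5 + k\right)$ ($T{\left(k \right)} = \left(k + 5\right) 3 i = \left(5 + k\right) 3 i = 3 i \left(5 + k\right)$)
$\frac{a{\left(-120 \right)}}{-8839} + \frac{w{\left(T{\left(-14 \right)} \right)}}{-24639} = \frac{1 - -120}{-8839} + \frac{3 i \left(5 - 14\right)}{-24639} = \left(1 + 120\right) \left(- \frac{1}{8839}\right) + 3 i \left(-9\right) \left(- \frac{1}{24639}\right) = 121 \left(- \frac{1}{8839}\right) + - 27 i \left(- \frac{1}{24639}\right) = - \frac{121}{8839} + \frac{9 i}{8213}$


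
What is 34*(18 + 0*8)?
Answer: 612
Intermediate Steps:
34*(18 + 0*8) = 34*(18 + 0) = 34*18 = 612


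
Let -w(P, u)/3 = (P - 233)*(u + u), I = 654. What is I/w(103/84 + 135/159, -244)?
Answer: -121317/62712697 ≈ -0.0019345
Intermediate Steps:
w(P, u) = -6*u*(-233 + P) (w(P, u) = -3*(P - 233)*(u + u) = -3*(-233 + P)*2*u = -6*u*(-233 + P))
I/w(103/84 + 135/159, -244) = 654/((6*(-244)*(233 - (103/84 + 135/159)))) = 654/((6*(-244)*(233 - (103*(1/84) + 135*(1/159))))) = 654/((6*(-244)*(233 - (103/84 + 45/53)))) = 654/((6*(-244)*(233 - 1*9239/4452))) = 654/((6*(-244)*(233 - 9239/4452))) = 654/((6*(-244)*(1028077/4452))) = 654/(-125425394/371) = 654*(-371/125425394) = -121317/62712697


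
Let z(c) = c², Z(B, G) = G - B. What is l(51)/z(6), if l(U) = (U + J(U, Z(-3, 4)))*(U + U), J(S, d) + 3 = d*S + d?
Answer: 3502/3 ≈ 1167.3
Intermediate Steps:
J(S, d) = -3 + d + S*d (J(S, d) = -3 + (d*S + d) = -3 + (S*d + d) = -3 + (d + S*d) = -3 + d + S*d)
l(U) = 2*U*(4 + 8*U) (l(U) = (U + (-3 + (4 - 1*(-3)) + U*(4 - 1*(-3))))*(U + U) = (U + (-3 + (4 + 3) + U*(4 + 3)))*(2*U) = (U + (-3 + 7 + U*7))*(2*U) = (U + (-3 + 7 + 7*U))*(2*U) = (U + (4 + 7*U))*(2*U) = (4 + 8*U)*(2*U) = 2*U*(4 + 8*U))
l(51)/z(6) = (8*51*(1 + 2*51))/(6²) = (8*51*(1 + 102))/36 = (8*51*103)*(1/36) = 42024*(1/36) = 3502/3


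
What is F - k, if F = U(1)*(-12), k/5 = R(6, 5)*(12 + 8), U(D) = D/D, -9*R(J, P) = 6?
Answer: 164/3 ≈ 54.667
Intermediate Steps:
R(J, P) = -2/3 (R(J, P) = -1/9*6 = -2/3)
U(D) = 1
k = -200/3 (k = 5*(-2*(12 + 8)/3) = 5*(-2/3*20) = 5*(-40/3) = -200/3 ≈ -66.667)
F = -12 (F = 1*(-12) = -12)
F - k = -12 - 1*(-200/3) = -12 + 200/3 = 164/3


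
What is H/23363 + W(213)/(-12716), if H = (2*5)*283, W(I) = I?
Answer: 31009961/297083908 ≈ 0.10438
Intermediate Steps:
H = 2830 (H = 10*283 = 2830)
H/23363 + W(213)/(-12716) = 2830/23363 + 213/(-12716) = 2830*(1/23363) + 213*(-1/12716) = 2830/23363 - 213/12716 = 31009961/297083908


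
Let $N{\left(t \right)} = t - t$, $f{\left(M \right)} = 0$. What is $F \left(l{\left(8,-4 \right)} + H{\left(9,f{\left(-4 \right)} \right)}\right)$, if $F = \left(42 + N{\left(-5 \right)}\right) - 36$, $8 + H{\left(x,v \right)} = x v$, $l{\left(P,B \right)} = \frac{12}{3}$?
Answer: $-24$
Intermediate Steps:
$l{\left(P,B \right)} = 4$ ($l{\left(P,B \right)} = 12 \cdot \frac{1}{3} = 4$)
$N{\left(t \right)} = 0$
$H{\left(x,v \right)} = -8 + v x$ ($H{\left(x,v \right)} = -8 + x v = -8 + v x$)
$F = 6$ ($F = \left(42 + 0\right) - 36 = 42 - 36 = 6$)
$F \left(l{\left(8,-4 \right)} + H{\left(9,f{\left(-4 \right)} \right)}\right) = 6 \left(4 + \left(-8 + 0 \cdot 9\right)\right) = 6 \left(4 + \left(-8 + 0\right)\right) = 6 \left(4 - 8\right) = 6 \left(-4\right) = -24$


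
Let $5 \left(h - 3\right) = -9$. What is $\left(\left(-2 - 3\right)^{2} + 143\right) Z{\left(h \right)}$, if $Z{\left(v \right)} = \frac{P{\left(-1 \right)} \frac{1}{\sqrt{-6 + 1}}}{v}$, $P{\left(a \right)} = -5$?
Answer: $140 i \sqrt{5} \approx 313.05 i$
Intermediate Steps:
$h = \frac{6}{5}$ ($h = 3 + \frac{1}{5} \left(-9\right) = 3 - \frac{9}{5} = \frac{6}{5} \approx 1.2$)
$Z{\left(v \right)} = \frac{i \sqrt{5}}{v}$ ($Z{\left(v \right)} = \frac{\left(-5\right) \frac{1}{\sqrt{-6 + 1}}}{v} = \frac{\left(-5\right) \frac{1}{\sqrt{-5}}}{v} = \frac{\left(-5\right) \frac{1}{i \sqrt{5}}}{v} = \frac{\left(-5\right) \left(- \frac{i \sqrt{5}}{5}\right)}{v} = \frac{i \sqrt{5}}{v}$)
$\left(\left(-2 - 3\right)^{2} + 143\right) Z{\left(h \right)} = \left(\left(-2 - 3\right)^{2} + 143\right) \frac{i \sqrt{5}}{\frac{6}{5}} = \left(\left(-5\right)^{2} + 143\right) i \sqrt{5} \cdot \frac{5}{6} = \left(25 + 143\right) \frac{5 i \sqrt{5}}{6} = 168 \frac{5 i \sqrt{5}}{6} = 140 i \sqrt{5}$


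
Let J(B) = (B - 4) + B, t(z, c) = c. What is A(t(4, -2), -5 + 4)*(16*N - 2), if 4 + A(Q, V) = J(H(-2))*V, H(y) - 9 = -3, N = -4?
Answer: 792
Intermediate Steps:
H(y) = 6 (H(y) = 9 - 3 = 6)
J(B) = -4 + 2*B (J(B) = (-4 + B) + B = -4 + 2*B)
A(Q, V) = -4 + 8*V (A(Q, V) = -4 + (-4 + 2*6)*V = -4 + (-4 + 12)*V = -4 + 8*V)
A(t(4, -2), -5 + 4)*(16*N - 2) = (-4 + 8*(-5 + 4))*(16*(-4) - 2) = (-4 + 8*(-1))*(-64 - 2) = (-4 - 8)*(-66) = -12*(-66) = 792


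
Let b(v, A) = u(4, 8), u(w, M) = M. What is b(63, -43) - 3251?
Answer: -3243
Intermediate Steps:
b(v, A) = 8
b(63, -43) - 3251 = 8 - 3251 = -3243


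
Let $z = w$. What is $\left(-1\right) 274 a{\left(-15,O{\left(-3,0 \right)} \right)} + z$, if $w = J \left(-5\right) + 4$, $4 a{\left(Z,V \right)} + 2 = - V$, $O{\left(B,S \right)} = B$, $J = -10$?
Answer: $- \frac{29}{2} \approx -14.5$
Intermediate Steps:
$a{\left(Z,V \right)} = - \frac{1}{2} - \frac{V}{4}$ ($a{\left(Z,V \right)} = - \frac{1}{2} + \frac{\left(-1\right) V}{4} = - \frac{1}{2} - \frac{V}{4}$)
$w = 54$ ($w = \left(-10\right) \left(-5\right) + 4 = 50 + 4 = 54$)
$z = 54$
$\left(-1\right) 274 a{\left(-15,O{\left(-3,0 \right)} \right)} + z = \left(-1\right) 274 \left(- \frac{1}{2} - - \frac{3}{4}\right) + 54 = - 274 \left(- \frac{1}{2} + \frac{3}{4}\right) + 54 = \left(-274\right) \frac{1}{4} + 54 = - \frac{137}{2} + 54 = - \frac{29}{2}$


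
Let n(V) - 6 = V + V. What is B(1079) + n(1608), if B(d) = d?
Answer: 4301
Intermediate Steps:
n(V) = 6 + 2*V (n(V) = 6 + (V + V) = 6 + 2*V)
B(1079) + n(1608) = 1079 + (6 + 2*1608) = 1079 + (6 + 3216) = 1079 + 3222 = 4301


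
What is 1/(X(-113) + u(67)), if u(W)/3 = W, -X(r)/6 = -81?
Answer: 1/687 ≈ 0.0014556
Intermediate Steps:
X(r) = 486 (X(r) = -6*(-81) = 486)
u(W) = 3*W
1/(X(-113) + u(67)) = 1/(486 + 3*67) = 1/(486 + 201) = 1/687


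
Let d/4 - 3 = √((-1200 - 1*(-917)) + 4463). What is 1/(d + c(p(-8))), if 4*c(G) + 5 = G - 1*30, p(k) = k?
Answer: -4/214011 + 128*√1045/1070055 ≈ 0.0038482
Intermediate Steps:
c(G) = -35/4 + G/4 (c(G) = -5/4 + (G - 1*30)/4 = -5/4 + (G - 30)/4 = -5/4 + (-30 + G)/4 = -5/4 + (-15/2 + G/4) = -35/4 + G/4)
d = 12 + 8*√1045 (d = 12 + 4*√((-1200 - 1*(-917)) + 4463) = 12 + 4*√((-1200 + 917) + 4463) = 12 + 4*√(-283 + 4463) = 12 + 4*√4180 = 12 + 4*(2*√1045) = 12 + 8*√1045 ≈ 270.61)
1/(d + c(p(-8))) = 1/((12 + 8*√1045) + (-35/4 + (¼)*(-8))) = 1/((12 + 8*√1045) + (-35/4 - 2)) = 1/((12 + 8*√1045) - 43/4) = 1/(5/4 + 8*√1045)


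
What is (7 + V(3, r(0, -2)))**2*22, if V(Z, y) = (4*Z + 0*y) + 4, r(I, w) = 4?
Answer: 11638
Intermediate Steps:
V(Z, y) = 4 + 4*Z (V(Z, y) = (4*Z + 0) + 4 = 4*Z + 4 = 4 + 4*Z)
(7 + V(3, r(0, -2)))**2*22 = (7 + (4 + 4*3))**2*22 = (7 + (4 + 12))**2*22 = (7 + 16)**2*22 = 23**2*22 = 529*22 = 11638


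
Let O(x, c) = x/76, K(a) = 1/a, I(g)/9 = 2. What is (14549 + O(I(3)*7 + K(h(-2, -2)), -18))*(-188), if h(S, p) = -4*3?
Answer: -623699353/228 ≈ -2.7355e+6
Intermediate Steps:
h(S, p) = -12
I(g) = 18 (I(g) = 9*2 = 18)
O(x, c) = x/76
(14549 + O(I(3)*7 + K(h(-2, -2)), -18))*(-188) = (14549 + (18*7 + 1/(-12))/76)*(-188) = (14549 + (126 - 1/12)/76)*(-188) = (14549 + (1/76)*(1511/12))*(-188) = (14549 + 1511/912)*(-188) = (13270199/912)*(-188) = -623699353/228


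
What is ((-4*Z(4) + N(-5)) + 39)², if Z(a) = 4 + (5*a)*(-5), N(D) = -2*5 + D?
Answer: 166464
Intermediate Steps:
N(D) = -10 + D
Z(a) = 4 - 25*a
((-4*Z(4) + N(-5)) + 39)² = ((-4*(4 - 25*4) + (-10 - 5)) + 39)² = ((-4*(4 - 100) - 15) + 39)² = ((-4*(-96) - 15) + 39)² = ((384 - 15) + 39)² = (369 + 39)² = 408² = 166464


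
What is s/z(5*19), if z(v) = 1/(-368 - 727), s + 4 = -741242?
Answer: 811664370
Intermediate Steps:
s = -741246 (s = -4 - 741242 = -741246)
z(v) = -1/1095 (z(v) = 1/(-1095) = -1/1095)
s/z(5*19) = -741246/(-1/1095) = -741246*(-1095) = 811664370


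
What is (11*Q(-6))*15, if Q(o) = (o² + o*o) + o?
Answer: 10890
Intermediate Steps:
Q(o) = o + 2*o² (Q(o) = (o² + o²) + o = 2*o² + o = o + 2*o²)
(11*Q(-6))*15 = (11*(-6*(1 + 2*(-6))))*15 = (11*(-6*(1 - 12)))*15 = (11*(-6*(-11)))*15 = (11*66)*15 = 726*15 = 10890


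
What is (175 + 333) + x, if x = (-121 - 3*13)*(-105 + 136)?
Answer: -4452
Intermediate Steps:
x = -4960 (x = (-121 - 39)*31 = -160*31 = -4960)
(175 + 333) + x = (175 + 333) - 4960 = 508 - 4960 = -4452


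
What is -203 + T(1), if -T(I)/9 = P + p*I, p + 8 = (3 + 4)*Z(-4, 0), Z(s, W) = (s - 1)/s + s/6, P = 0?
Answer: -671/4 ≈ -167.75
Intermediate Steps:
Z(s, W) = s/6 + (-1 + s)/s (Z(s, W) = (-1 + s)/s + s*(⅙) = (-1 + s)/s + s/6 = s/6 + (-1 + s)/s)
p = -47/12 (p = -8 + (3 + 4)*(1 - 1/(-4) + (⅙)*(-4)) = -8 + 7*(1 - 1*(-¼) - ⅔) = -8 + 7*(1 + ¼ - ⅔) = -8 + 7*(7/12) = -8 + 49/12 = -47/12 ≈ -3.9167)
T(I) = 141*I/4 (T(I) = -9*(0 - 47*I/12) = -(-141)*I/4 = 141*I/4)
-203 + T(1) = -203 + (141/4)*1 = -203 + 141/4 = -671/4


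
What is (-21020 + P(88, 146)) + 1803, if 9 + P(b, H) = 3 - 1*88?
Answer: -19311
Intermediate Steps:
P(b, H) = -94 (P(b, H) = -9 + (3 - 1*88) = -9 + (3 - 88) = -9 - 85 = -94)
(-21020 + P(88, 146)) + 1803 = (-21020 - 94) + 1803 = -21114 + 1803 = -19311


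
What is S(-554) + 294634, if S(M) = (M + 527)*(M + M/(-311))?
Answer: 96268154/311 ≈ 3.0954e+5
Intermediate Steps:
S(M) = 310*M*(527 + M)/311 (S(M) = (527 + M)*(M + M*(-1/311)) = (527 + M)*(M - M/311) = (527 + M)*(310*M/311) = 310*M*(527 + M)/311)
S(-554) + 294634 = (310/311)*(-554)*(527 - 554) + 294634 = (310/311)*(-554)*(-27) + 294634 = 4636980/311 + 294634 = 96268154/311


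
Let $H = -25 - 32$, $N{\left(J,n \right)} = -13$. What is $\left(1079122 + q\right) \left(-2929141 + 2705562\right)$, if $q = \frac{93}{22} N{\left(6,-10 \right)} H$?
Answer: $- \frac{5323325887663}{22} \approx -2.4197 \cdot 10^{11}$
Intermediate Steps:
$H = -57$
$q = \frac{68913}{22}$ ($q = \frac{93}{22} \left(-13\right) \left(-57\right) = \left(- \frac{1209}{22}\right) \left(-57\right) = \frac{68913}{22} \approx 3132.4$)
$\left(1079122 + q\right) \left(-2929141 + 2705562\right) = \left(1079122 + \frac{68913}{22}\right) \left(-2929141 + 2705562\right) = \frac{23809597}{22} \left(-223579\right) = - \frac{5323325887663}{22}$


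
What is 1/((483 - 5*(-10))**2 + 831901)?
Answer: 1/1115990 ≈ 8.9607e-7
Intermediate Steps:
1/((483 - 5*(-10))**2 + 831901) = 1/((483 + 50)**2 + 831901) = 1/(533**2 + 831901) = 1/(284089 + 831901) = 1/1115990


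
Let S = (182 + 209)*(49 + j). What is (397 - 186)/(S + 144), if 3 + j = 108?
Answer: 211/60358 ≈ 0.0034958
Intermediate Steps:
j = 105 (j = -3 + 108 = 105)
S = 60214 (S = (182 + 209)*(49 + 105) = 391*154 = 60214)
(397 - 186)/(S + 144) = (397 - 186)/(60214 + 144) = 211/60358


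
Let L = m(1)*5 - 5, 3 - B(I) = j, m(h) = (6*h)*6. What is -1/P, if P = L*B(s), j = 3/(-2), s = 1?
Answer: -2/1575 ≈ -0.0012698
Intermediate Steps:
m(h) = 36*h
j = -3/2 (j = 3*(-½) = -3/2 ≈ -1.5000)
B(I) = 9/2 (B(I) = 3 - 1*(-3/2) = 3 + 3/2 = 9/2)
L = 175 (L = (36*1)*5 - 5 = 36*5 - 5 = 180 - 5 = 175)
P = 1575/2 (P = 175*(9/2) = 1575/2 ≈ 787.50)
-1/P = -1/1575/2 = -1*2/1575 = -2/1575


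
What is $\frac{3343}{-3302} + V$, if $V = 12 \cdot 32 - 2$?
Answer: $\frac{1258021}{3302} \approx 380.99$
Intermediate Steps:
$V = 382$ ($V = 384 - 2 = 382$)
$\frac{3343}{-3302} + V = \frac{3343}{-3302} + 382 = 3343 \left(- \frac{1}{3302}\right) + 382 = - \frac{3343}{3302} + 382 = \frac{1258021}{3302}$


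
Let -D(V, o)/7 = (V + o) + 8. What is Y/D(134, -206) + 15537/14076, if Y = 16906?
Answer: 10205393/262752 ≈ 38.840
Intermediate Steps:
D(V, o) = -56 - 7*V - 7*o (D(V, o) = -7*((V + o) + 8) = -7*(8 + V + o) = -56 - 7*V - 7*o)
Y/D(134, -206) + 15537/14076 = 16906/(-56 - 7*134 - 7*(-206)) + 15537/14076 = 16906/(-56 - 938 + 1442) + 15537*(1/14076) = 16906/448 + 5179/4692 = 16906*(1/448) + 5179/4692 = 8453/224 + 5179/4692 = 10205393/262752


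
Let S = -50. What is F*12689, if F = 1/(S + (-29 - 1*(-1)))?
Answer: -12689/78 ≈ -162.68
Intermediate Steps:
F = -1/78 (F = 1/(-50 + (-29 - 1*(-1))) = 1/(-50 + (-29 + 1)) = 1/(-50 - 28) = 1/(-78) = -1/78 ≈ -0.012821)
F*12689 = -1/78*12689 = -12689/78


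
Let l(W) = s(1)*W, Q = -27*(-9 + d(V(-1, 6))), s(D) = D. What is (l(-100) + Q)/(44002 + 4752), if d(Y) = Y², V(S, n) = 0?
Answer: 143/48754 ≈ 0.0029331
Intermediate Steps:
Q = 243 (Q = -27*(-9 + 0²) = -27*(-9 + 0) = -27*(-9) = 243)
l(W) = W (l(W) = 1*W = W)
(l(-100) + Q)/(44002 + 4752) = (-100 + 243)/(44002 + 4752) = 143/48754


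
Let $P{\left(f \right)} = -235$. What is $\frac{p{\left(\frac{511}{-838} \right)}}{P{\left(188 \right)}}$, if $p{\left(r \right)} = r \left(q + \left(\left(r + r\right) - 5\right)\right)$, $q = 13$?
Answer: $\frac{1451751}{82513670} \approx 0.017594$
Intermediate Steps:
$p{\left(r \right)} = r \left(8 + 2 r\right)$ ($p{\left(r \right)} = r \left(13 + \left(\left(r + r\right) - 5\right)\right) = r \left(13 + \left(2 r - 5\right)\right) = r \left(13 + \left(-5 + 2 r\right)\right) = r \left(8 + 2 r\right)$)
$\frac{p{\left(\frac{511}{-838} \right)}}{P{\left(188 \right)}} = \frac{2 \frac{511}{-838} \left(4 + \frac{511}{-838}\right)}{-235} = 2 \cdot 511 \left(- \frac{1}{838}\right) \left(4 + 511 \left(- \frac{1}{838}\right)\right) \left(- \frac{1}{235}\right) = 2 \left(- \frac{511}{838}\right) \left(4 - \frac{511}{838}\right) \left(- \frac{1}{235}\right) = 2 \left(- \frac{511}{838}\right) \frac{2841}{838} \left(- \frac{1}{235}\right) = \left(- \frac{1451751}{351122}\right) \left(- \frac{1}{235}\right) = \frac{1451751}{82513670}$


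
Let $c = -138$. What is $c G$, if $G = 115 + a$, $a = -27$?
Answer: $-12144$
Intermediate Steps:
$G = 88$ ($G = 115 - 27 = 88$)
$c G = \left(-138\right) 88 = -12144$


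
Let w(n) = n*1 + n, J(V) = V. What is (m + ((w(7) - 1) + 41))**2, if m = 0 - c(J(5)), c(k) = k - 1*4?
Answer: 2809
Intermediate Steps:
c(k) = -4 + k (c(k) = k - 4 = -4 + k)
w(n) = 2*n (w(n) = n + n = 2*n)
m = -1 (m = 0 - (-4 + 5) = 0 - 1*1 = 0 - 1 = -1)
(m + ((w(7) - 1) + 41))**2 = (-1 + ((2*7 - 1) + 41))**2 = (-1 + ((14 - 1) + 41))**2 = (-1 + (13 + 41))**2 = (-1 + 54)**2 = 53**2 = 2809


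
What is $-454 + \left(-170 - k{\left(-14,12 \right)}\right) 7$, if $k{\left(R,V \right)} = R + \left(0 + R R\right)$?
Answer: $-2918$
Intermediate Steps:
$k{\left(R,V \right)} = R + R^{2}$ ($k{\left(R,V \right)} = R + \left(0 + R^{2}\right) = R + R^{2}$)
$-454 + \left(-170 - k{\left(-14,12 \right)}\right) 7 = -454 + \left(-170 - - 14 \left(1 - 14\right)\right) 7 = -454 + \left(-170 - \left(-14\right) \left(-13\right)\right) 7 = -454 + \left(-170 - 182\right) 7 = -454 - 2464 = -2918$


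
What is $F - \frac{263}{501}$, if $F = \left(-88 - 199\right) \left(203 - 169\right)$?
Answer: $- \frac{4889021}{501} \approx -9758.5$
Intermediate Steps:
$F = -9758$ ($F = \left(-287\right) 34 = -9758$)
$F - \frac{263}{501} = -9758 - \frac{263}{501} = - \frac{4889021}{501}$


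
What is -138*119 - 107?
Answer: -16529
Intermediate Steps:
-138*119 - 107 = -16422 - 107 = -16529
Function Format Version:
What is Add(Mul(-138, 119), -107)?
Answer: -16529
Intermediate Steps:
Add(Mul(-138, 119), -107) = Add(-16422, -107) = -16529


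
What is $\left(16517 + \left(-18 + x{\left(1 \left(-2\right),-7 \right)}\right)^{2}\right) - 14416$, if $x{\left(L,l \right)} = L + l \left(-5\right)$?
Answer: $2326$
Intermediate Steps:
$x{\left(L,l \right)} = L - 5 l$
$\left(16517 + \left(-18 + x{\left(1 \left(-2\right),-7 \right)}\right)^{2}\right) - 14416 = \left(16517 + \left(-18 + \left(1 \left(-2\right) - -35\right)\right)^{2}\right) - 14416 = \left(16517 + \left(-18 + \left(-2 + 35\right)\right)^{2}\right) - 14416 = \left(16517 + \left(-18 + 33\right)^{2}\right) - 14416 = \left(16517 + 15^{2}\right) - 14416 = \left(16517 + 225\right) - 14416 = 16742 - 14416 = 2326$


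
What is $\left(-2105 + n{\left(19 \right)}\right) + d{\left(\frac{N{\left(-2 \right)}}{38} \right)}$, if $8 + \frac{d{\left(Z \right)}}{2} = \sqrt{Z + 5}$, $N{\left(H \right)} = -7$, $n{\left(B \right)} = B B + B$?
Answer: $-1741 + \frac{\sqrt{6954}}{19} \approx -1736.6$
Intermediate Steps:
$n{\left(B \right)} = B + B^{2}$ ($n{\left(B \right)} = B^{2} + B = B + B^{2}$)
$d{\left(Z \right)} = -16 + 2 \sqrt{5 + Z}$ ($d{\left(Z \right)} = -16 + 2 \sqrt{Z + 5} = -16 + 2 \sqrt{5 + Z}$)
$\left(-2105 + n{\left(19 \right)}\right) + d{\left(\frac{N{\left(-2 \right)}}{38} \right)} = \left(-2105 + 19 \left(1 + 19\right)\right) - \left(16 - 2 \sqrt{5 - \frac{7}{38}}\right) = \left(-2105 + 19 \cdot 20\right) - \left(16 - 2 \sqrt{5 - \frac{7}{38}}\right) = \left(-2105 + 380\right) - \left(16 - 2 \sqrt{5 - \frac{7}{38}}\right) = -1725 - \left(16 - 2 \sqrt{\frac{183}{38}}\right) = -1725 - \left(16 - 2 \frac{\sqrt{6954}}{38}\right) = -1725 - \left(16 - \frac{\sqrt{6954}}{19}\right) = -1741 + \frac{\sqrt{6954}}{19}$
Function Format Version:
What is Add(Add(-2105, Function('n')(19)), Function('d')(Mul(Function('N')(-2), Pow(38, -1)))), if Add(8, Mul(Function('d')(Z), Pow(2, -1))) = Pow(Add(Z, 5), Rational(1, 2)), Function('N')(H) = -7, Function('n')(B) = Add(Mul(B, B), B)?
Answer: Add(-1741, Mul(Rational(1, 19), Pow(6954, Rational(1, 2)))) ≈ -1736.6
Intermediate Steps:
Function('n')(B) = Add(B, Pow(B, 2)) (Function('n')(B) = Add(Pow(B, 2), B) = Add(B, Pow(B, 2)))
Function('d')(Z) = Add(-16, Mul(2, Pow(Add(5, Z), Rational(1, 2)))) (Function('d')(Z) = Add(-16, Mul(2, Pow(Add(Z, 5), Rational(1, 2)))) = Add(-16, Mul(2, Pow(Add(5, Z), Rational(1, 2)))))
Add(Add(-2105, Function('n')(19)), Function('d')(Mul(Function('N')(-2), Pow(38, -1)))) = Add(Add(-2105, Mul(19, Add(1, 19))), Add(-16, Mul(2, Pow(Add(5, Mul(-7, Pow(38, -1))), Rational(1, 2))))) = Add(Add(-2105, Mul(19, 20)), Add(-16, Mul(2, Pow(Add(5, Mul(-7, Rational(1, 38))), Rational(1, 2))))) = Add(Add(-2105, 380), Add(-16, Mul(2, Pow(Add(5, Rational(-7, 38)), Rational(1, 2))))) = Add(-1725, Add(-16, Mul(2, Pow(Rational(183, 38), Rational(1, 2))))) = Add(-1725, Add(-16, Mul(2, Mul(Rational(1, 38), Pow(6954, Rational(1, 2)))))) = Add(-1725, Add(-16, Mul(Rational(1, 19), Pow(6954, Rational(1, 2))))) = Add(-1741, Mul(Rational(1, 19), Pow(6954, Rational(1, 2))))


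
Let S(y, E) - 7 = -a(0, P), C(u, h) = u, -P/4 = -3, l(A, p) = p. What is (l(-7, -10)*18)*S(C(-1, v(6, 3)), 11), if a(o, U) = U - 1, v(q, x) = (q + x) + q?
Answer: 720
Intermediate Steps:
v(q, x) = x + 2*q
P = 12 (P = -4*(-3) = 12)
a(o, U) = -1 + U
S(y, E) = -4 (S(y, E) = 7 - (-1 + 12) = 7 - 1*11 = 7 - 11 = -4)
(l(-7, -10)*18)*S(C(-1, v(6, 3)), 11) = -10*18*(-4) = -180*(-4) = 720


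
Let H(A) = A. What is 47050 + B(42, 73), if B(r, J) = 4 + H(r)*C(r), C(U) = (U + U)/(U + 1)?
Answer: 2026850/43 ≈ 47136.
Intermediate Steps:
C(U) = 2*U/(1 + U) (C(U) = (2*U)/(1 + U) = 2*U/(1 + U))
B(r, J) = 4 + 2*r²/(1 + r) (B(r, J) = 4 + r*(2*r/(1 + r)) = 4 + 2*r²/(1 + r))
47050 + B(42, 73) = 47050 + 2*(2 + 42² + 2*42)/(1 + 42) = 47050 + 2*(2 + 1764 + 84)/43 = 47050 + 2*(1/43)*1850 = 47050 + 3700/43 = 2026850/43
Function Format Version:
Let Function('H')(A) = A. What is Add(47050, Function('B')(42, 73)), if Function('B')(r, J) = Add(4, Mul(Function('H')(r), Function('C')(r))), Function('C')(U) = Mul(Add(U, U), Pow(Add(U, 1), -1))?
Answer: Rational(2026850, 43) ≈ 47136.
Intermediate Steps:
Function('C')(U) = Mul(2, U, Pow(Add(1, U), -1)) (Function('C')(U) = Mul(Mul(2, U), Pow(Add(1, U), -1)) = Mul(2, U, Pow(Add(1, U), -1)))
Function('B')(r, J) = Add(4, Mul(2, Pow(r, 2), Pow(Add(1, r), -1))) (Function('B')(r, J) = Add(4, Mul(r, Mul(2, r, Pow(Add(1, r), -1)))) = Add(4, Mul(2, Pow(r, 2), Pow(Add(1, r), -1))))
Add(47050, Function('B')(42, 73)) = Add(47050, Mul(2, Pow(Add(1, 42), -1), Add(2, Pow(42, 2), Mul(2, 42)))) = Add(47050, Mul(2, Pow(43, -1), Add(2, 1764, 84))) = Add(47050, Mul(2, Rational(1, 43), 1850)) = Add(47050, Rational(3700, 43)) = Rational(2026850, 43)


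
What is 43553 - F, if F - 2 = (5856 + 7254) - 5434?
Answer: 35875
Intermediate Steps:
F = 7678 (F = 2 + ((5856 + 7254) - 5434) = 2 + (13110 - 5434) = 2 + 7676 = 7678)
43553 - F = 43553 - 1*7678 = 43553 - 7678 = 35875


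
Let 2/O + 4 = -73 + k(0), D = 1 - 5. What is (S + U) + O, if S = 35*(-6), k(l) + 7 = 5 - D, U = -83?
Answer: -21977/75 ≈ -293.03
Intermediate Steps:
D = -4
k(l) = 2 (k(l) = -7 + (5 - 1*(-4)) = -7 + (5 + 4) = -7 + 9 = 2)
S = -210
O = -2/75 (O = 2/(-4 + (-73 + 2)) = 2/(-4 - 71) = 2/(-75) = 2*(-1/75) = -2/75 ≈ -0.026667)
(S + U) + O = (-210 - 83) - 2/75 = -293 - 2/75 = -21977/75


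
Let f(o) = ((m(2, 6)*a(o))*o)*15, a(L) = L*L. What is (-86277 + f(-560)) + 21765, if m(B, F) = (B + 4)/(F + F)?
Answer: -1317184512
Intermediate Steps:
a(L) = L**2
m(B, F) = (4 + B)/(2*F) (m(B, F) = (4 + B)/((2*F)) = (4 + B)*(1/(2*F)) = (4 + B)/(2*F))
f(o) = 15*o**3/2 (f(o) = ((((1/2)*(4 + 2)/6)*o**2)*o)*15 = ((((1/2)*(1/6)*6)*o**2)*o)*15 = ((o**2/2)*o)*15 = (o**3/2)*15 = 15*o**3/2)
(-86277 + f(-560)) + 21765 = (-86277 + (15/2)*(-560)**3) + 21765 = (-86277 + (15/2)*(-175616000)) + 21765 = (-86277 - 1317120000) + 21765 = -1317206277 + 21765 = -1317184512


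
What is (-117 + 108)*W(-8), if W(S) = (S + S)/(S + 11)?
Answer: 48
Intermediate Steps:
W(S) = 2*S/(11 + S) (W(S) = (2*S)/(11 + S) = 2*S/(11 + S))
(-117 + 108)*W(-8) = (-117 + 108)*(2*(-8)/(11 - 8)) = -18*(-8)/3 = -9*(-16/3) = 48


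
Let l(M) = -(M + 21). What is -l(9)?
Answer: 30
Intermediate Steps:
l(M) = -21 - M (l(M) = -(21 + M) = -21 - M)
-l(9) = -(-21 - 1*9) = -(-21 - 9) = -1*(-30) = 30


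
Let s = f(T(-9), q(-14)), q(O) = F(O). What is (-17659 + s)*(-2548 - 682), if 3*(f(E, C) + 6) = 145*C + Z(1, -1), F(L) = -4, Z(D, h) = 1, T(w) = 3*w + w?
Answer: 57681340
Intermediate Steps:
T(w) = 4*w
q(O) = -4
f(E, C) = -17/3 + 145*C/3 (f(E, C) = -6 + (145*C + 1)/3 = -6 + (1 + 145*C)/3 = -6 + (⅓ + 145*C/3) = -17/3 + 145*C/3)
s = -199 (s = -17/3 + (145/3)*(-4) = -17/3 - 580/3 = -199)
(-17659 + s)*(-2548 - 682) = (-17659 - 199)*(-2548 - 682) = -17858*(-3230) = 57681340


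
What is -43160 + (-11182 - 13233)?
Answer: -67575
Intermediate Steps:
-43160 + (-11182 - 13233) = -43160 - 24415 = -67575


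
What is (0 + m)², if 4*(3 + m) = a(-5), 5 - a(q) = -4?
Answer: 9/16 ≈ 0.56250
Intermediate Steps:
a(q) = 9 (a(q) = 5 - 1*(-4) = 5 + 4 = 9)
m = -¾ (m = -3 + (¼)*9 = -3 + 9/4 = -¾ ≈ -0.75000)
(0 + m)² = (0 - ¾)² = (-¾)² = 9/16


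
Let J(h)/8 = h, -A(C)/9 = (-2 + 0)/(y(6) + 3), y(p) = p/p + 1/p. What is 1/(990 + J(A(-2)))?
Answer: 25/25614 ≈ 0.00097603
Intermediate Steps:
y(p) = 1 + 1/p
A(C) = 108/25 (A(C) = -9*(-2 + 0)/((1 + 6)/6 + 3) = -(-18)/((1/6)*7 + 3) = -(-18)/(7/6 + 3) = -(-18)/25/6 = -(-18)*6/25 = -9*(-12/25) = 108/25)
J(h) = 8*h
1/(990 + J(A(-2))) = 1/(990 + 8*(108/25)) = 1/(990 + 864/25) = 1/(25614/25) = 25/25614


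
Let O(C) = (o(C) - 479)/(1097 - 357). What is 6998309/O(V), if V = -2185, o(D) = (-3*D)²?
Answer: 2589374330/21483773 ≈ 120.53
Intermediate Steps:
o(D) = 9*D²
O(C) = -479/740 + 9*C²/740 (O(C) = (9*C² - 479)/(1097 - 357) = (-479 + 9*C²)/740 = (-479 + 9*C²)*(1/740) = -479/740 + 9*C²/740)
6998309/O(V) = 6998309/(-479/740 + (9/740)*(-2185)²) = 6998309/(-479/740 + (9/740)*4774225) = 6998309/(-479/740 + 8593605/148) = 6998309/(21483773/370) = 6998309*(370/21483773) = 2589374330/21483773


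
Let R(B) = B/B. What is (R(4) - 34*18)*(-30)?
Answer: 18330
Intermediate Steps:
R(B) = 1
(R(4) - 34*18)*(-30) = (1 - 34*18)*(-30) = (1 - 612)*(-30) = -611*(-30) = 18330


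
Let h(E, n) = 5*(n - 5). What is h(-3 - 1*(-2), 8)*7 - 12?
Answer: 93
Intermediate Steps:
h(E, n) = -25 + 5*n (h(E, n) = 5*(-5 + n) = -25 + 5*n)
h(-3 - 1*(-2), 8)*7 - 12 = (-25 + 5*8)*7 - 12 = (-25 + 40)*7 - 12 = 15*7 - 12 = 105 - 12 = 93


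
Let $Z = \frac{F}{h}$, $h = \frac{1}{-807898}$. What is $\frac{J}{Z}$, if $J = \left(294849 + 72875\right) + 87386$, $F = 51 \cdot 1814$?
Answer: $- \frac{227555}{37370937786} \approx -6.0891 \cdot 10^{-6}$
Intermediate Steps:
$F = 92514$
$h = - \frac{1}{807898} \approx -1.2378 \cdot 10^{-6}$
$J = 455110$ ($J = 367724 + 87386 = 455110$)
$Z = -74741875572$ ($Z = \frac{92514}{- \frac{1}{807898}} = 92514 \left(-807898\right) = -74741875572$)
$\frac{J}{Z} = \frac{455110}{-74741875572} = 455110 \left(- \frac{1}{74741875572}\right) = - \frac{227555}{37370937786}$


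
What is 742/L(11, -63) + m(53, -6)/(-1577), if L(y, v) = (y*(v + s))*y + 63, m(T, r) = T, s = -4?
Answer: -798233/6342694 ≈ -0.12585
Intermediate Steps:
L(y, v) = 63 + y**2*(-4 + v) (L(y, v) = (y*(v - 4))*y + 63 = (y*(-4 + v))*y + 63 = y**2*(-4 + v) + 63 = 63 + y**2*(-4 + v))
742/L(11, -63) + m(53, -6)/(-1577) = 742/(63 - 4*11**2 - 63*11**2) + 53/(-1577) = 742/(63 - 4*121 - 63*121) + 53*(-1/1577) = 742/(63 - 484 - 7623) - 53/1577 = 742/(-8044) - 53/1577 = 742*(-1/8044) - 53/1577 = -371/4022 - 53/1577 = -798233/6342694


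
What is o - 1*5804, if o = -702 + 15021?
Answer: 8515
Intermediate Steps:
o = 14319
o - 1*5804 = 14319 - 1*5804 = 14319 - 5804 = 8515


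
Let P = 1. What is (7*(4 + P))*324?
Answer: 11340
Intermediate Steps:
(7*(4 + P))*324 = (7*(4 + 1))*324 = (7*5)*324 = 35*324 = 11340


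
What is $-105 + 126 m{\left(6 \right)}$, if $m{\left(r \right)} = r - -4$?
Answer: $1155$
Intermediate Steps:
$m{\left(r \right)} = 4 + r$ ($m{\left(r \right)} = r + 4 = 4 + r$)
$-105 + 126 m{\left(6 \right)} = -105 + 126 \left(4 + 6\right) = -105 + 126 \cdot 10 = -105 + 1260 = 1155$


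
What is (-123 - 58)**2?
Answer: 32761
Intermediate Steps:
(-123 - 58)**2 = (-181)**2 = 32761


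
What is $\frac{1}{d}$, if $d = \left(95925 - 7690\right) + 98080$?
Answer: $\frac{1}{186315} \approx 5.3673 \cdot 10^{-6}$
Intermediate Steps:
$d = 186315$ ($d = 88235 + 98080 = 186315$)
$\frac{1}{d} = \frac{1}{186315}$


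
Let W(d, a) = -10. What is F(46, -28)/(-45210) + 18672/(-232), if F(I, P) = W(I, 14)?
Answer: -10551985/131109 ≈ -80.483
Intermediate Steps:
F(I, P) = -10
F(46, -28)/(-45210) + 18672/(-232) = -10/(-45210) + 18672/(-232) = -10*(-1/45210) + 18672*(-1/232) = 1/4521 - 2334/29 = -10551985/131109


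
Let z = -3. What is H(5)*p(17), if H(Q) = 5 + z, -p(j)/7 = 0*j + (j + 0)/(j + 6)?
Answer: -238/23 ≈ -10.348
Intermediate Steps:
p(j) = -7*j/(6 + j) (p(j) = -7*(0*j + (j + 0)/(j + 6)) = -7*(0 + j/(6 + j)) = -7*j/(6 + j))
H(Q) = 2 (H(Q) = 5 - 3 = 2)
H(5)*p(17) = 2*(-7*17/(6 + 17)) = 2*(-7*17/23) = 2*(-7*17*1/23) = 2*(-119/23) = -238/23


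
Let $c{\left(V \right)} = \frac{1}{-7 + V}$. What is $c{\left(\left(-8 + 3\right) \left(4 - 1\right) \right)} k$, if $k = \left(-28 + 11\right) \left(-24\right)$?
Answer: $- \frac{204}{11} \approx -18.545$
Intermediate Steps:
$k = 408$ ($k = \left(-17\right) \left(-24\right) = 408$)
$c{\left(\left(-8 + 3\right) \left(4 - 1\right) \right)} k = \frac{1}{-7 + \left(-8 + 3\right) \left(4 - 1\right)} 408 = \frac{1}{-7 - 15} \cdot 408 = \frac{1}{-22} \cdot 408 = \left(- \frac{1}{22}\right) 408 = - \frac{204}{11}$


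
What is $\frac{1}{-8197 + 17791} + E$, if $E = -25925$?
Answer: $- \frac{248724449}{9594} \approx -25925.0$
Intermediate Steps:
$\frac{1}{-8197 + 17791} + E = \frac{1}{-8197 + 17791} - 25925 = \frac{1}{9594} - 25925 = - \frac{248724449}{9594}$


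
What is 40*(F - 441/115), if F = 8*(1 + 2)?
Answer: 18552/23 ≈ 806.61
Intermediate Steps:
F = 24 (F = 8*3 = 24)
40*(F - 441/115) = 40*(24 - 441/115) = 40*(2319/115) = 18552/23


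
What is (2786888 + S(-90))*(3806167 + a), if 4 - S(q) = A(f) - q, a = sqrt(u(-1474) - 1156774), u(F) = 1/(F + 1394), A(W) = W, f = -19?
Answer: 10607106125107 + 2786821*I*sqrt(462709605)/20 ≈ 1.0607e+13 + 2.9973e+9*I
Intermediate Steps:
u(F) = 1/(1394 + F)
a = I*sqrt(462709605)/20 (a = sqrt(1/(1394 - 1474) - 1156774) = sqrt(1/(-80) - 1156774) = sqrt(-1/80 - 1156774) = sqrt(-92541921/80) = I*sqrt(462709605)/20 ≈ 1075.5*I)
S(q) = 23 + q (S(q) = 4 - (-19 - q) = 4 + (19 + q) = 23 + q)
(2786888 + S(-90))*(3806167 + a) = (2786888 + (23 - 90))*(3806167 + I*sqrt(462709605)/20) = (2786888 - 67)*(3806167 + I*sqrt(462709605)/20) = 2786821*(3806167 + I*sqrt(462709605)/20) = 10607106125107 + 2786821*I*sqrt(462709605)/20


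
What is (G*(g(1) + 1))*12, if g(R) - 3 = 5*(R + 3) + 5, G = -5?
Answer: -1740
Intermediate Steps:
g(R) = 23 + 5*R (g(R) = 3 + (5*(R + 3) + 5) = 3 + (5*(3 + R) + 5) = 3 + ((15 + 5*R) + 5) = 3 + (20 + 5*R) = 23 + 5*R)
(G*(g(1) + 1))*12 = -5*((23 + 5*1) + 1)*12 = -5*((23 + 5) + 1)*12 = -5*(28 + 1)*12 = -5*29*12 = -145*12 = -1740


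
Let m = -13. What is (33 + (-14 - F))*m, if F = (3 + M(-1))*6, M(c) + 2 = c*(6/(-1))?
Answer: 299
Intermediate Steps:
M(c) = -2 - 6*c (M(c) = -2 + c*(6/(-1)) = -2 + c*(6*(-1)) = -2 + c*(-6) = -2 - 6*c)
F = 42 (F = (3 + (-2 - 6*(-1)))*6 = (3 + (-2 + 6))*6 = (3 + 4)*6 = 7*6 = 42)
(33 + (-14 - F))*m = (33 + (-14 - 1*42))*(-13) = (33 + (-14 - 42))*(-13) = (33 - 56)*(-13) = -23*(-13) = 299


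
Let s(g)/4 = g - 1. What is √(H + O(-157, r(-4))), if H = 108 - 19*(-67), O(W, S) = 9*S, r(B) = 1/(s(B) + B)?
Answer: 47*√10/4 ≈ 37.157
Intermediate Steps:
s(g) = -4 + 4*g (s(g) = 4*(g - 1) = 4*(-1 + g) = -4 + 4*g)
r(B) = 1/(-4 + 5*B) (r(B) = 1/((-4 + 4*B) + B) = 1/(-4 + 5*B))
H = 1381 (H = 108 + 1273 = 1381)
√(H + O(-157, r(-4))) = √(1381 + 9/(-4 + 5*(-4))) = √(1381 + 9/(-4 - 20)) = √(1381 + 9/(-24)) = √(1381 + 9*(-1/24)) = √(1381 - 3/8) = √(11045/8) = 47*√10/4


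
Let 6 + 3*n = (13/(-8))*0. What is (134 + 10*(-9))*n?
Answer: -88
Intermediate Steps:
n = -2 (n = -2 + ((13/(-8))*0)/3 = -2 + ((13*(-⅛))*0)/3 = -2 + (-13/8*0)/3 = -2 + (⅓)*0 = -2 + 0 = -2)
(134 + 10*(-9))*n = (134 + 10*(-9))*(-2) = (134 - 90)*(-2) = 44*(-2) = -88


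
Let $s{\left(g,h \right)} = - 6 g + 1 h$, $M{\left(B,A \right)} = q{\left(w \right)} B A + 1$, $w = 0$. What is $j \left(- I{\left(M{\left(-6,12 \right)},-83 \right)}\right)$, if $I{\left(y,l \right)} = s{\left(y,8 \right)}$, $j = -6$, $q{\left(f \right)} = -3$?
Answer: $-7764$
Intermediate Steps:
$M{\left(B,A \right)} = 1 - 3 A B$ ($M{\left(B,A \right)} = - 3 B A + 1 = - 3 A B + 1 = 1 - 3 A B$)
$s{\left(g,h \right)} = h - 6 g$ ($s{\left(g,h \right)} = - 6 g + h = h - 6 g$)
$I{\left(y,l \right)} = 8 - 6 y$
$j \left(- I{\left(M{\left(-6,12 \right)},-83 \right)}\right) = - 6 \left(- (8 - 6 \left(1 - 36 \left(-6\right)\right))\right) = - 6 \left(- (8 - 6 \left(1 + 216\right))\right) = - 6 \left(- (8 - 1302)\right) = - 6 \left(\left(-1\right) \left(-1294\right)\right) = \left(-6\right) 1294 = -7764$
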